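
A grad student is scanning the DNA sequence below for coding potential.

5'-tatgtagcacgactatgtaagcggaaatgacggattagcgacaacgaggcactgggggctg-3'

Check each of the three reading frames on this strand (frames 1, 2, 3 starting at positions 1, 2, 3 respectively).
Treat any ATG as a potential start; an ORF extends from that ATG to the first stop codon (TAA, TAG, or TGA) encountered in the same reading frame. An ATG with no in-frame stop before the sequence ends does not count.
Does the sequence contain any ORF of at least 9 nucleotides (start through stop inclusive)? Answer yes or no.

Frame 1: TAT GTA GCA CGA CTA TGT AAG CGG AAA TGA CGG ATT AGC GAC AAC GAG GCA CTG GGG GCT — no ATG→stop ORF.
Frame 2: ATG TAG CAC GAC TAT GTA AGC GGA AAT GAC GGA TTA GCG ACA ACG AGG CAC TGG GGG CTG — ATG at 2, stop TAG at 5 → 6 nt.
Frame 3: TGT AGC ACG ACT ATG TAA GCG GAA ATG ACG GAT TAG CGA CAA CGA GGC ACT GGG GGC — ATG at 15, stop TAA at 18 → 6 nt; ATG at 27, stop TAG at 36 → 12 nt.
Frame 3 has an ORF of 12 nucleotides (positions 27–38) ≥ 9, so yes.

yes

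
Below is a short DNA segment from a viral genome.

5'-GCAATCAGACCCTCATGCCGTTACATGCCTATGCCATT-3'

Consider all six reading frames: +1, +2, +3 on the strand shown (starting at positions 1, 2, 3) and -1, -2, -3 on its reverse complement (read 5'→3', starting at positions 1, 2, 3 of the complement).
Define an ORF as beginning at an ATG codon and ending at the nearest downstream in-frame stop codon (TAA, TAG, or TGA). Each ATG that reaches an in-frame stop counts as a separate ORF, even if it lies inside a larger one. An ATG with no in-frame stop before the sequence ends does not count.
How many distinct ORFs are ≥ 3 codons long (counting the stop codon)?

Reverse complement (5'→3'): AATGGCATAGGCATGTAACGGCATGAGGGTCTGATTGC
Frame +1: GCA ATC AGA CCC TCA TGC CGT TAC ATG CCT ATG CCA — no ATG→stop ORF.
Frame +2: CAA TCA GAC CCT CAT GCC GTT ACA TGC CTA TGC CAT — no ATG→stop ORF.
Frame +3: AAT CAG ACC CTC ATG CCG TTA CAT GCC TAT GCC ATT — no ATG→stop ORF.
Frame -1: AAT GGC ATA GGC ATG TAA CGG CAT GAG GGT CTG ATT — ATG at 13, stop TAA at 16 → 6 nt.
Frame -2: ATG GCA TAG GCA TGT AAC GGC ATG AGG GTC TGA TTG — ATG at 2, stop TAG at 8 → 9 nt; ATG at 23, stop TGA at 32 → 12 nt.
Frame -3: TGG CAT AGG CAT GTA ACG GCA TGA GGG TCT GAT TGC — no ATG→stop ORF.
ORFs ≥ 3 codons: frame -2 2–10 (3 codons), frame -2 23–34 (4 codons). Count = 2.

2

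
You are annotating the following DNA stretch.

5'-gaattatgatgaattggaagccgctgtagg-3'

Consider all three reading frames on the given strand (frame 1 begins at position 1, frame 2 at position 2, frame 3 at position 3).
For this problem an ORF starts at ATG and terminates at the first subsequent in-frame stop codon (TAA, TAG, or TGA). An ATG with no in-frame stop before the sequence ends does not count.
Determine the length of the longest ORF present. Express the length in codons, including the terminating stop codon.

8

Frame 1: GAA TTA TGA TGA ATT GGA AGC CGC TGT AGG — no ATG→stop ORF.
Frame 2: AAT TAT GAT GAA TTG GAA GCC GCT GTA — no ATG→stop ORF.
Frame 3: ATT ATG ATG AAT TGG AAG CCG CTG TAG — ATG at 6, stop TAG at 27 → 24 nt; ATG at 9, stop TAG at 27 → 21 nt.
Longest: frame 3, positions 6–29, 24 nt = 8 codons = 7 aa. → 8 codons.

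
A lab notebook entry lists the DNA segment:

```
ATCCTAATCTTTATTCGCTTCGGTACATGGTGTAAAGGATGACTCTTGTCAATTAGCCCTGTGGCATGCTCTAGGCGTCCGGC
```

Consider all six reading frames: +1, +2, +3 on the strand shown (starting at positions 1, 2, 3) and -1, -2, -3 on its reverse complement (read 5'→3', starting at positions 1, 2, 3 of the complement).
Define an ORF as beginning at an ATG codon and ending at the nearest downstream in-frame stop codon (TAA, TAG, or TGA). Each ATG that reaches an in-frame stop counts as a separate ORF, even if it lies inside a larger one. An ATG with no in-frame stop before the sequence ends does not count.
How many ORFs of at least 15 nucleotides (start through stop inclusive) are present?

Reverse complement (5'→3'): GCCGGACGCCTAGAGCATGCCACAGGGCTAATTGACAAGAGTCATCCTTTACACCATGTACCGAAGCGAATAAAGATTAGGAT
Frame +1: ATC CTA ATC TTT ATT CGC TTC GGT ACA TGG TGT AAA GGA TGA CTC TTG TCA ATT AGC CCT GTG GCA TGC TCT AGG CGT CCG — no ATG→stop ORF.
Frame +2: TCC TAA TCT TTA TTC GCT TCG GTA CAT GGT GTA AAG GAT GAC TCT TGT CAA TTA GCC CTG TGG CAT GCT CTA GGC GTC CGG — no ATG→stop ORF.
Frame +3: CCT AAT CTT TAT TCG CTT CGG TAC ATG GTG TAA AGG ATG ACT CTT GTC AAT TAG CCC TGT GGC ATG CTC TAG GCG TCC GGC — ATG at 27, stop TAA at 33 → 9 nt; ATG at 39, stop TAG at 54 → 18 nt; ATG at 66, stop TAG at 72 → 9 nt.
Frame -1: GCC GGA CGC CTA GAG CAT GCC ACA GGG CTA ATT GAC AAG AGT CAT CCT TTA CAC CAT GTA CCG AAG CGA ATA AAG ATT AGG — no ATG→stop ORF.
Frame -2: CCG GAC GCC TAG AGC ATG CCA CAG GGC TAA TTG ACA AGA GTC ATC CTT TAC ACC ATG TAC CGA AGC GAA TAA AGA TTA GGA — ATG at 17, stop TAA at 29 → 15 nt; ATG at 56, stop TAA at 71 → 18 nt.
Frame -3: CGG ACG CCT AGA GCA TGC CAC AGG GCT AAT TGA CAA GAG TCA TCC TTT ACA CCA TGT ACC GAA GCG AAT AAA GAT TAG GAT — no ATG→stop ORF.
ORFs ≥ 15 nucleotides: frame +3 39–56 (18 nucleotides), frame -2 17–31 (15 nucleotides), frame -2 56–73 (18 nucleotides). Count = 3.

3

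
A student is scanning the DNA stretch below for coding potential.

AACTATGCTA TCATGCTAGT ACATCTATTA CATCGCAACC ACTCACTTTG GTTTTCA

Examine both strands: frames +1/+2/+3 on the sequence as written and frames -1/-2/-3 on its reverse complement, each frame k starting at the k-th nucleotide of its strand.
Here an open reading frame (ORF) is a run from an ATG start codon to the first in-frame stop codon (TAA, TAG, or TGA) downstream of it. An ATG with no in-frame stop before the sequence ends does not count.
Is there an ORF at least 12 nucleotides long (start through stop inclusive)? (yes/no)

Reverse complement (5'→3'): TGAAAACCAAAGTGAGTGGTTGCGATGTAATAGATGTACTAGCATGATAGCATAGTT
Frame +1: AAC TAT GCT ATC ATG CTA GTA CAT CTA TTA CAT CGC AAC CAC TCA CTT TGG TTT TCA — no ATG→stop ORF.
Frame +2: ACT ATG CTA TCA TGC TAG TAC ATC TAT TAC ATC GCA ACC ACT CAC TTT GGT TTT — ATG at 5, stop TAG at 17 → 15 nt.
Frame +3: CTA TGC TAT CAT GCT AGT ACA TCT ATT ACA TCG CAA CCA CTC ACT TTG GTT TTC — no ATG→stop ORF.
Frame -1: TGA AAA CCA AAG TGA GTG GTT GCG ATG TAA TAG ATG TAC TAG CAT GAT AGC ATA GTT — ATG at 25, stop TAA at 28 → 6 nt; ATG at 34, stop TAG at 40 → 9 nt.
Frame -2: GAA AAC CAA AGT GAG TGG TTG CGA TGT AAT AGA TGT ACT AGC ATG ATA GCA TAG — ATG at 44, stop TAG at 53 → 12 nt.
Frame -3: AAA ACC AAA GTG AGT GGT TGC GAT GTA ATA GAT GTA CTA GCA TGA TAG CAT AGT — no ATG→stop ORF.
Frame +2 has an ORF of 15 nucleotides (positions 5–19) ≥ 12, so yes.

yes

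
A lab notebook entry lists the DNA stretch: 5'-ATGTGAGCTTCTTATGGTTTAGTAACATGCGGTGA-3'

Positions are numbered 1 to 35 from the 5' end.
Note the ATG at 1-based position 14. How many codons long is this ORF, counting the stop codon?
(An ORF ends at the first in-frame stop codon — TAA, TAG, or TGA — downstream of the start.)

Codons from position 14: ATG (14–16), GTT (17–19), TAG (20–22).
TAG is the first in-frame stop; that's 3 codons including the stop.

3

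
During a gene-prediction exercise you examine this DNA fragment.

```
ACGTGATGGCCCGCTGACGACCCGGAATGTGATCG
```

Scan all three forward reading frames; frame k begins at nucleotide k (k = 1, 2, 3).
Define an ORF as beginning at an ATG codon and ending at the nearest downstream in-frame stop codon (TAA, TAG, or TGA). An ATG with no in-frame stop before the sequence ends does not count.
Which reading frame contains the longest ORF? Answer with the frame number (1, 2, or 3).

Frame 1: ACG TGA TGG CCC GCT GAC GAC CCG GAA TGT GAT — no ATG→stop ORF.
Frame 2: CGT GAT GGC CCG CTG ACG ACC CGG AAT GTG ATC — no ATG→stop ORF.
Frame 3: GTG ATG GCC CGC TGA CGA CCC GGA ATG TGA TCG — ATG at 6, stop TGA at 15 → 12 nt; ATG at 27, stop TGA at 30 → 6 nt.
Longest ORF is 12 nt in frame 3 (positions 6–17).

3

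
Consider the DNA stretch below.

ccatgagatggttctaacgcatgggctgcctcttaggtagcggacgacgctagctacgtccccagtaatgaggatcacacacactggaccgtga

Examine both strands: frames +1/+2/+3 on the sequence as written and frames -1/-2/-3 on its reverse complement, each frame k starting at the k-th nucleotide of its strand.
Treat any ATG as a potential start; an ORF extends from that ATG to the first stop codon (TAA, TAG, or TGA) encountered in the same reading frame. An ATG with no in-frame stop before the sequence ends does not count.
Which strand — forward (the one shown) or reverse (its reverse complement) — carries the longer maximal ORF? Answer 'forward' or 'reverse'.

Reverse complement (5'→3'): TCACGGTCCAGTGTGTGTGATCCTCATTACTGGGGACGTAGCTAGCGTCGTCCGCTACCTAAGAGGCAGCCCATGCGTTAGAACCATCTCATGG
Frame +1: CCA TGA GAT GGT TCT AAC GCA TGG GCT GCC TCT TAG GTA GCG GAC GAC GCT AGC TAC GTC CCC AGT AAT GAG GAT CAC ACA CAC TGG ACC GTG — no ATG→stop ORF.
Frame +2: CAT GAG ATG GTT CTA ACG CAT GGG CTG CCT CTT AGG TAG CGG ACG ACG CTA GCT ACG TCC CCA GTA ATG AGG ATC ACA CAC ACT GGA CCG TGA — ATG at 8, stop TAG at 38 → 33 nt; ATG at 68, stop TGA at 92 → 27 nt.
Frame +3: ATG AGA TGG TTC TAA CGC ATG GGC TGC CTC TTA GGT AGC GGA CGA CGC TAG CTA CGT CCC CAG TAA TGA GGA TCA CAC ACA CTG GAC CGT — ATG at 3, stop TAA at 15 → 15 nt; ATG at 21, stop TAG at 51 → 33 nt.
Frame -1: TCA CGG TCC AGT GTG TGT GAT CCT CAT TAC TGG GGA CGT AGC TAG CGT CGT CCG CTA CCT AAG AGG CAG CCC ATG CGT TAG AAC CAT CTC ATG — ATG at 73, stop TAG at 79 → 9 nt.
Frame -2: CAC GGT CCA GTG TGT GTG ATC CTC ATT ACT GGG GAC GTA GCT AGC GTC GTC CGC TAC CTA AGA GGC AGC CCA TGC GTT AGA ACC ATC TCA TGG — no ATG→stop ORF.
Frame -3: ACG GTC CAG TGT GTG TGA TCC TCA TTA CTG GGG ACG TAG CTA GCG TCG TCC GCT ACC TAA GAG GCA GCC CAT GCG TTA GAA CCA TCT CAT — no ATG→stop ORF.
Forward-strand max 33 nt; reverse-strand max 9 nt. The forward strand has the longer ORF.

forward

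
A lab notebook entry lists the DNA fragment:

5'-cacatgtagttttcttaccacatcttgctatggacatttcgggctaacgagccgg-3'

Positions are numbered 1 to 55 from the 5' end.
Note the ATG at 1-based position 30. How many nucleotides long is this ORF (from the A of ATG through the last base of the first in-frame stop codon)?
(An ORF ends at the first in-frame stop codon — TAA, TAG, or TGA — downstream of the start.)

18

Codons from position 30: ATG (30–32), GAC (33–35), ATT (36–38), TCG (39–41), GGC (42–44), TAA (45–47).
TAA is the first in-frame stop; ORF spans 30–47, 18 nucleotides.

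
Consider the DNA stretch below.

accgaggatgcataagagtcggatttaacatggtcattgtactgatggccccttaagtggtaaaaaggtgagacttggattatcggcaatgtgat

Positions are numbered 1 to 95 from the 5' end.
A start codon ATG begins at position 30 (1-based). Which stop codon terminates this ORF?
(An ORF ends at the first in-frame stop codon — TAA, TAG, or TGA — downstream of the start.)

TAA

Codons from position 30: ATG (30–32), GTC (33–35), ATT (36–38), GTA (39–41), CTG (42–44), ATG (45–47), GCC (48–50), CCT (51–53), TAA (54–56).
The first in-frame stop codon is TAA.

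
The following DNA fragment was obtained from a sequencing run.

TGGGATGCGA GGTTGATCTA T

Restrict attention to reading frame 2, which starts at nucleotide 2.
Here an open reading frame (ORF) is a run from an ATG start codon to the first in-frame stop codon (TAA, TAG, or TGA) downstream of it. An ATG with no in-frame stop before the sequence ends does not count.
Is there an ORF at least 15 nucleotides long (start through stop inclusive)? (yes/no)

Frame 2: GGG ATG CGA GGT TGA TCT — ATG at 5, stop TGA at 14 → 12 nt.
Largest ORF found is 12 nucleotides < 15, so no.

no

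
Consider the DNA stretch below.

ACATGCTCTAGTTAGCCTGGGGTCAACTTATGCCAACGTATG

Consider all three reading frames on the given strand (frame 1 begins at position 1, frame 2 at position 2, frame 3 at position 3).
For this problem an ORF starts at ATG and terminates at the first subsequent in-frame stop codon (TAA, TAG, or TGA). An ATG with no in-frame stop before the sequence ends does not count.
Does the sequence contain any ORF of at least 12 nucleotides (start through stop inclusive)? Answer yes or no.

no

Frame 1: ACA TGC TCT AGT TAG CCT GGG GTC AAC TTA TGC CAA CGT ATG — no ATG→stop ORF.
Frame 2: CAT GCT CTA GTT AGC CTG GGG TCA ACT TAT GCC AAC GTA — no ATG→stop ORF.
Frame 3: ATG CTC TAG TTA GCC TGG GGT CAA CTT ATG CCA ACG TAT — ATG at 3, stop TAG at 9 → 9 nt.
Largest ORF found is 9 nucleotides < 12, so no.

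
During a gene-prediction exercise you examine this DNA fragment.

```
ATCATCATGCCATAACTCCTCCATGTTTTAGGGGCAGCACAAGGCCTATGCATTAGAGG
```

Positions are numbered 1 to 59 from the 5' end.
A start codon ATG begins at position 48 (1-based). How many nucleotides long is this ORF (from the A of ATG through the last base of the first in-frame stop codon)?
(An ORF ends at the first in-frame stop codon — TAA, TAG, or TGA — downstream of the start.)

9

Codons from position 48: ATG (48–50), CAT (51–53), TAG (54–56).
TAG is the first in-frame stop; ORF spans 48–56, 9 nucleotides.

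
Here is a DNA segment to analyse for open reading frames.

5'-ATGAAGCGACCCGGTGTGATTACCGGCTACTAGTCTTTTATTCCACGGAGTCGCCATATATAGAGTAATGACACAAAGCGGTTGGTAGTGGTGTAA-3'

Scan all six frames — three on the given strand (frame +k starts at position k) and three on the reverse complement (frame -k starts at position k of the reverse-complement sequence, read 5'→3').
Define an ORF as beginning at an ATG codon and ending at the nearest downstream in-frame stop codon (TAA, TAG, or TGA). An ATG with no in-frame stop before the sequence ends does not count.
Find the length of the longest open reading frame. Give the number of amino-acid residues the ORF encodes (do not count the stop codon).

10

Reverse complement (5'→3'): TTACACCACTACCAACCGCTTTGTGTCATTACTCTATATATGGCGACTCCGTGGAATAAAAGACTAGTAGCCGGTAATCACACCGGGTCGCTTCAT
Frame +1: ATG AAG CGA CCC GGT GTG ATT ACC GGC TAC TAG TCT TTT ATT CCA CGG AGT CGC CAT ATA TAG AGT AAT GAC ACA AAG CGG TTG GTA GTG GTG TAA — ATG at 1, stop TAG at 31 → 33 nt.
Frame +2: TGA AGC GAC CCG GTG TGA TTA CCG GCT ACT AGT CTT TTA TTC CAC GGA GTC GCC ATA TAT AGA GTA ATG ACA CAA AGC GGT TGG TAG TGG TGT — ATG at 68, stop TAG at 86 → 21 nt.
Frame +3: GAA GCG ACC CGG TGT GAT TAC CGG CTA CTA GTC TTT TAT TCC ACG GAG TCG CCA TAT ATA GAG TAA TGA CAC AAA GCG GTT GGT AGT GGT GTA — no ATG→stop ORF.
Frame -1: TTA CAC CAC TAC CAA CCG CTT TGT GTC ATT ACT CTA TAT ATG GCG ACT CCG TGG AAT AAA AGA CTA GTA GCC GGT AAT CAC ACC GGG TCG CTT CAT — no ATG→stop ORF.
Frame -2: TAC ACC ACT ACC AAC CGC TTT GTG TCA TTA CTC TAT ATA TGG CGA CTC CGT GGA ATA AAA GAC TAG TAG CCG GTA ATC ACA CCG GGT CGC TTC — no ATG→stop ORF.
Frame -3: ACA CCA CTA CCA ACC GCT TTG TGT CAT TAC TCT ATA TAT GGC GAC TCC GTG GAA TAA AAG ACT AGT AGC CGG TAA TCA CAC CGG GTC GCT TCA — no ATG→stop ORF.
Longest: frame +1, positions 1–33, 33 nt = 11 codons = 10 aa. → 10 amino acids.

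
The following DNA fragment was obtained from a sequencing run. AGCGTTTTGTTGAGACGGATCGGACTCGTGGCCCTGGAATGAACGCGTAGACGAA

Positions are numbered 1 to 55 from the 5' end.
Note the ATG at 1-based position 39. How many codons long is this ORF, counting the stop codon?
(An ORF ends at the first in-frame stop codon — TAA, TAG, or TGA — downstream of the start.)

Codons from position 39: ATG (39–41), AAC (42–44), GCG (45–47), TAG (48–50).
TAG is the first in-frame stop; that's 4 codons including the stop.

4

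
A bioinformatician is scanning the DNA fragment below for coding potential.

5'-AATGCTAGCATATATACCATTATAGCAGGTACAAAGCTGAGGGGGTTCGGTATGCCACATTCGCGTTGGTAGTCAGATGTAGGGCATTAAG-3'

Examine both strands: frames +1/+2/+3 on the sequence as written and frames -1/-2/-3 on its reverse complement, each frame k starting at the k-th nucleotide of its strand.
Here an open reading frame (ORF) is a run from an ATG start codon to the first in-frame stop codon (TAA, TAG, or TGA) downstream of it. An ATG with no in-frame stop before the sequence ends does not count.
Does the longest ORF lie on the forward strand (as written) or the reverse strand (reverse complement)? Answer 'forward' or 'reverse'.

forward

Reverse complement (5'→3'): CTTAATGCCCTACATCTGACTACCAACGCGAATGTGGCATACCGAACCCCCTCAGCTTTGTACCTGCTATAATGGTATATATGCTAGCATT
Frame +1: AAT GCT AGC ATA TAT ACC ATT ATA GCA GGT ACA AAG CTG AGG GGG TTC GGT ATG CCA CAT TCG CGT TGG TAG TCA GAT GTA GGG CAT TAA — ATG at 52, stop TAG at 70 → 21 nt.
Frame +2: ATG CTA GCA TAT ATA CCA TTA TAG CAG GTA CAA AGC TGA GGG GGT TCG GTA TGC CAC ATT CGC GTT GGT AGT CAG ATG TAG GGC ATT AAG — ATG at 2, stop TAG at 23 → 24 nt; ATG at 77, stop TAG at 80 → 6 nt.
Frame +3: TGC TAG CAT ATA TAC CAT TAT AGC AGG TAC AAA GCT GAG GGG GTT CGG TAT GCC ACA TTC GCG TTG GTA GTC AGA TGT AGG GCA TTA — no ATG→stop ORF.
Frame -1: CTT AAT GCC CTA CAT CTG ACT ACC AAC GCG AAT GTG GCA TAC CGA ACC CCC TCA GCT TTG TAC CTG CTA TAA TGG TAT ATA TGC TAG CAT — no ATG→stop ORF.
Frame -2: TTA ATG CCC TAC ATC TGA CTA CCA ACG CGA ATG TGG CAT ACC GAA CCC CCT CAG CTT TGT ACC TGC TAT AAT GGT ATA TAT GCT AGC ATT — ATG at 5, stop TGA at 17 → 15 nt.
Frame -3: TAA TGC CCT ACA TCT GAC TAC CAA CGC GAA TGT GGC ATA CCG AAC CCC CTC AGC TTT GTA CCT GCT ATA ATG GTA TAT ATG CTA GCA — no ATG→stop ORF.
Forward-strand max 24 nt; reverse-strand max 15 nt. The forward strand has the longer ORF.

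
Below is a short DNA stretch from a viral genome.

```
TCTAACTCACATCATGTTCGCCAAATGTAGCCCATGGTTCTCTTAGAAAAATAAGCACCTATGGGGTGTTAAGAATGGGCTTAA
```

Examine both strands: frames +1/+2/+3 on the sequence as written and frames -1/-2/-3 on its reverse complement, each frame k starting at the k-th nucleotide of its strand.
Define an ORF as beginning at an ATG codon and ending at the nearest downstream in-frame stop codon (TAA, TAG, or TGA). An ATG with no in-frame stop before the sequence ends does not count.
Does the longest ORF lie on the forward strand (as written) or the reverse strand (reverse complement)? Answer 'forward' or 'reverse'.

Reverse complement (5'→3'): TTAAGCCCATTCTTAACACCCCATAGGTGCTTATTTTTCTAAGAGAACCATGGGCTACATTTGGCGAACATGATGTGAGTTAGA
Frame +1: TCT AAC TCA CAT CAT GTT CGC CAA ATG TAG CCC ATG GTT CTC TTA GAA AAA TAA GCA CCT ATG GGG TGT TAA GAA TGG GCT TAA — ATG at 25, stop TAG at 28 → 6 nt; ATG at 34, stop TAA at 52 → 21 nt; ATG at 61, stop TAA at 70 → 12 nt.
Frame +2: CTA ACT CAC ATC ATG TTC GCC AAA TGT AGC CCA TGG TTC TCT TAG AAA AAT AAG CAC CTA TGG GGT GTT AAG AAT GGG CTT — ATG at 14, stop TAG at 44 → 33 nt.
Frame +3: TAA CTC ACA TCA TGT TCG CCA AAT GTA GCC CAT GGT TCT CTT AGA AAA ATA AGC ACC TAT GGG GTG TTA AGA ATG GGC TTA — no ATG→stop ORF.
Frame -1: TTA AGC CCA TTC TTA ACA CCC CAT AGG TGC TTA TTT TTC TAA GAG AAC CAT GGG CTA CAT TTG GCG AAC ATG ATG TGA GTT AGA — ATG at 70, stop TGA at 76 → 9 nt; ATG at 73, stop TGA at 76 → 6 nt.
Frame -2: TAA GCC CAT TCT TAA CAC CCC ATA GGT GCT TAT TTT TCT AAG AGA ACC ATG GGC TAC ATT TGG CGA ACA TGA TGT GAG TTA — ATG at 50, stop TGA at 71 → 24 nt.
Frame -3: AAG CCC ATT CTT AAC ACC CCA TAG GTG CTT ATT TTT CTA AGA GAA CCA TGG GCT ACA TTT GGC GAA CAT GAT GTG AGT TAG — no ATG→stop ORF.
Forward-strand max 33 nt; reverse-strand max 24 nt. The forward strand has the longer ORF.

forward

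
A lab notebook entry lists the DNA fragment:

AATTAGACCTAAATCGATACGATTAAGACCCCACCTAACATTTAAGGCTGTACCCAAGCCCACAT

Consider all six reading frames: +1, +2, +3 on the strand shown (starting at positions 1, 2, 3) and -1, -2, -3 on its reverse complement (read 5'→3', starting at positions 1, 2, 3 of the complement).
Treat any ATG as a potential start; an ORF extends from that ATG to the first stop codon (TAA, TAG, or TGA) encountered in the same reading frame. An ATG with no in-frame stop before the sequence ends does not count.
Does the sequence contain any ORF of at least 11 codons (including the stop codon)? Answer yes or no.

yes

Reverse complement (5'→3'): ATGTGGGCTTGGGTACAGCCTTAAATGTTAGGTGGGGTCTTAATCGTATCGATTTAGGTCTAATT
Frame +1: AAT TAG ACC TAA ATC GAT ACG ATT AAG ACC CCA CCT AAC ATT TAA GGC TGT ACC CAA GCC CAC — no ATG→stop ORF.
Frame +2: ATT AGA CCT AAA TCG ATA CGA TTA AGA CCC CAC CTA ACA TTT AAG GCT GTA CCC AAG CCC ACA — no ATG→stop ORF.
Frame +3: TTA GAC CTA AAT CGA TAC GAT TAA GAC CCC ACC TAA CAT TTA AGG CTG TAC CCA AGC CCA CAT — no ATG→stop ORF.
Frame -1: ATG TGG GCT TGG GTA CAG CCT TAA ATG TTA GGT GGG GTC TTA ATC GTA TCG ATT TAG GTC TAA — ATG at 1, stop TAA at 22 → 24 nt; ATG at 25, stop TAG at 55 → 33 nt.
Frame -2: TGT GGG CTT GGG TAC AGC CTT AAA TGT TAG GTG GGG TCT TAA TCG TAT CGA TTT AGG TCT AAT — no ATG→stop ORF.
Frame -3: GTG GGC TTG GGT ACA GCC TTA AAT GTT AGG TGG GGT CTT AAT CGT ATC GAT TTA GGT CTA ATT — no ATG→stop ORF.
Frame -1 has an ORF of 11 codons (positions 25–57) ≥ 11, so yes.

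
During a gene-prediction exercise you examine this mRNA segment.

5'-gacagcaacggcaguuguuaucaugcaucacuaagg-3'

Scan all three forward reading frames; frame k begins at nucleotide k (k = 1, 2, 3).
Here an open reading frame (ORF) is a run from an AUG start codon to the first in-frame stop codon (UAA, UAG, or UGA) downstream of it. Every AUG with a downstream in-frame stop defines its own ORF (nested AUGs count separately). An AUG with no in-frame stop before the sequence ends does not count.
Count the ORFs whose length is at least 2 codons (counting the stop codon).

1

Frame 1: GAC AGC AAC GGC AGU UGU UAU CAU GCA UCA CUA AGG — no AUG→stop ORF.
Frame 2: ACA GCA ACG GCA GUU GUU AUC AUG CAU CAC UAA — AUG at 23, stop UAA at 32 → 12 nt.
Frame 3: CAG CAA CGG CAG UUG UUA UCA UGC AUC ACU AAG — no AUG→stop ORF.
ORFs ≥ 2 codons: frame 2 23–34 (4 codons). Count = 1.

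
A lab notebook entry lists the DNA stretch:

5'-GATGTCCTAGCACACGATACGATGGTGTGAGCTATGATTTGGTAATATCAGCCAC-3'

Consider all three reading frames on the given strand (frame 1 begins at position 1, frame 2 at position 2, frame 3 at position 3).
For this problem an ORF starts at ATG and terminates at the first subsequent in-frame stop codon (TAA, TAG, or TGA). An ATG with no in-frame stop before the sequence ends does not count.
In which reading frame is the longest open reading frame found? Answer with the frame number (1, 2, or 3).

Frame 1: GAT GTC CTA GCA CAC GAT ACG ATG GTG TGA GCT ATG ATT TGG TAA TAT CAG CCA — ATG at 22, stop TGA at 28 → 9 nt; ATG at 34, stop TAA at 43 → 12 nt.
Frame 2: ATG TCC TAG CAC ACG ATA CGA TGG TGT GAG CTA TGA TTT GGT AAT ATC AGC CAC — ATG at 2, stop TAG at 8 → 9 nt.
Frame 3: TGT CCT AGC ACA CGA TAC GAT GGT GTG AGC TAT GAT TTG GTA ATA TCA GCC — no ATG→stop ORF.
Longest ORF is 12 nt in frame 1 (positions 34–45).

1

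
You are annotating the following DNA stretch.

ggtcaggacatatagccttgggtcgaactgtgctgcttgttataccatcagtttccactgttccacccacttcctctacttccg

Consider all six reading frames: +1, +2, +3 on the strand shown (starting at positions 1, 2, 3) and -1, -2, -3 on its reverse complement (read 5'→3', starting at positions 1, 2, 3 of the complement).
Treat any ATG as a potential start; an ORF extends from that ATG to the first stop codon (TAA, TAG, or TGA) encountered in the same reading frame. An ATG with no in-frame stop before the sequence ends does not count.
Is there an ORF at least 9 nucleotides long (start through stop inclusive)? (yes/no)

yes

Reverse complement (5'→3'): CGGAAGTAGAGGAAGTGGGTGGAACAGTGGAAACTGATGGTATAACAAGCAGCACAGTTCGACCCAAGGCTATATGTCCTGACC
Frame +1: GGT CAG GAC ATA TAG CCT TGG GTC GAA CTG TGC TGC TTG TTA TAC CAT CAG TTT CCA CTG TTC CAC CCA CTT CCT CTA CTT CCG — no ATG→stop ORF.
Frame +2: GTC AGG ACA TAT AGC CTT GGG TCG AAC TGT GCT GCT TGT TAT ACC ATC AGT TTC CAC TGT TCC ACC CAC TTC CTC TAC TTC — no ATG→stop ORF.
Frame +3: TCA GGA CAT ATA GCC TTG GGT CGA ACT GTG CTG CTT GTT ATA CCA TCA GTT TCC ACT GTT CCA CCC ACT TCC TCT ACT TCC — no ATG→stop ORF.
Frame -1: CGG AAG TAG AGG AAG TGG GTG GAA CAG TGG AAA CTG ATG GTA TAA CAA GCA GCA CAG TTC GAC CCA AGG CTA TAT GTC CTG ACC — ATG at 37, stop TAA at 43 → 9 nt.
Frame -2: GGA AGT AGA GGA AGT GGG TGG AAC AGT GGA AAC TGA TGG TAT AAC AAG CAG CAC AGT TCG ACC CAA GGC TAT ATG TCC TGA — ATG at 74, stop TGA at 80 → 9 nt.
Frame -3: GAA GTA GAG GAA GTG GGT GGA ACA GTG GAA ACT GAT GGT ATA ACA AGC AGC ACA GTT CGA CCC AAG GCT ATA TGT CCT GAC — no ATG→stop ORF.
Frame -1 has an ORF of 9 nucleotides (positions 37–45) ≥ 9, so yes.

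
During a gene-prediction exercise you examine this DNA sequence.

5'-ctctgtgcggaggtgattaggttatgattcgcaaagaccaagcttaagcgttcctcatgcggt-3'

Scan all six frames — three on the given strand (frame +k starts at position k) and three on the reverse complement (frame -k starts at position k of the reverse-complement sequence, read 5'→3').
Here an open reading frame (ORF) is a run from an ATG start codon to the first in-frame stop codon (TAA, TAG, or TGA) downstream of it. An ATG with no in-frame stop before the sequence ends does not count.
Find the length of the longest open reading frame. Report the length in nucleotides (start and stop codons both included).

Reverse complement (5'→3'): ACCGCATGAGGAACGCTTAAGCTTGGTCTTTGCGAATCATAACCTAATCACCTCCGCACAGAG
Frame +1: CTC TGT GCG GAG GTG ATT AGG TTA TGA TTC GCA AAG ACC AAG CTT AAG CGT TCC TCA TGC GGT — no ATG→stop ORF.
Frame +2: TCT GTG CGG AGG TGA TTA GGT TAT GAT TCG CAA AGA CCA AGC TTA AGC GTT CCT CAT GCG — no ATG→stop ORF.
Frame +3: CTG TGC GGA GGT GAT TAG GTT ATG ATT CGC AAA GAC CAA GCT TAA GCG TTC CTC ATG CGG — ATG at 24, stop TAA at 45 → 24 nt.
Frame -1: ACC GCA TGA GGA ACG CTT AAG CTT GGT CTT TGC GAA TCA TAA CCT AAT CAC CTC CGC ACA GAG — no ATG→stop ORF.
Frame -2: CCG CAT GAG GAA CGC TTA AGC TTG GTC TTT GCG AAT CAT AAC CTA ATC ACC TCC GCA CAG — no ATG→stop ORF.
Frame -3: CGC ATG AGG AAC GCT TAA GCT TGG TCT TTG CGA ATC ATA ACC TAA TCA CCT CCG CAC AGA — ATG at 6, stop TAA at 18 → 15 nt.
Longest: frame +3, positions 24–47, 24 nt = 8 codons = 7 aa. → 24 nucleotides.

24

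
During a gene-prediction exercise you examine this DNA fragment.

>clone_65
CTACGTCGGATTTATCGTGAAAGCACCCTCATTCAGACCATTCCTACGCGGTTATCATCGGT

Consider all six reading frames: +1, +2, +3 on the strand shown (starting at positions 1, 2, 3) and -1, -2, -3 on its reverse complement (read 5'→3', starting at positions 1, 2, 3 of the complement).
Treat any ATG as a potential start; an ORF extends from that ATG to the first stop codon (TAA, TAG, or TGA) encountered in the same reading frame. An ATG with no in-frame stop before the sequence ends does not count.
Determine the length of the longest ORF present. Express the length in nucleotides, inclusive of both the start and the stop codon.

Reverse complement (5'→3'): ACCGATGATAACCGCGTAGGAATGGTCTGAATGAGGGTGCTTTCACGATAAATCCGACGTAG
Frame +1: CTA CGT CGG ATT TAT CGT GAA AGC ACC CTC ATT CAG ACC ATT CCT ACG CGG TTA TCA TCG — no ATG→stop ORF.
Frame +2: TAC GTC GGA TTT ATC GTG AAA GCA CCC TCA TTC AGA CCA TTC CTA CGC GGT TAT CAT CGG — no ATG→stop ORF.
Frame +3: ACG TCG GAT TTA TCG TGA AAG CAC CCT CAT TCA GAC CAT TCC TAC GCG GTT ATC ATC GGT — no ATG→stop ORF.
Frame -1: ACC GAT GAT AAC CGC GTA GGA ATG GTC TGA ATG AGG GTG CTT TCA CGA TAA ATC CGA CGT — ATG at 22, stop TGA at 28 → 9 nt; ATG at 31, stop TAA at 49 → 21 nt.
Frame -2: CCG ATG ATA ACC GCG TAG GAA TGG TCT GAA TGA GGG TGC TTT CAC GAT AAA TCC GAC GTA — ATG at 5, stop TAG at 17 → 15 nt.
Frame -3: CGA TGA TAA CCG CGT AGG AAT GGT CTG AAT GAG GGT GCT TTC ACG ATA AAT CCG ACG TAG — no ATG→stop ORF.
Longest: frame -1, positions 31–51, 21 nt = 7 codons = 6 aa. → 21 nucleotides.

21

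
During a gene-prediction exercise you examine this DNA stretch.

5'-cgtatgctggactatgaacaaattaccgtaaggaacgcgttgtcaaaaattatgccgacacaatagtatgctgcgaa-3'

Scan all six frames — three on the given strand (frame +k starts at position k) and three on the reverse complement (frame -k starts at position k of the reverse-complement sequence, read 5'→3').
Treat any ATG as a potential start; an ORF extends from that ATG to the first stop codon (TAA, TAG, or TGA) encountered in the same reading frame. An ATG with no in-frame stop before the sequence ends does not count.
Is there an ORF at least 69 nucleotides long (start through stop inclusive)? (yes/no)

Reverse complement (5'→3'): TTCGCAGCATACTATTGTGTCGGCATAATTTTTGACAACGCGTTCCTTACGGTAATTTGTTCATAGTCCAGCATACG
Frame +1: CGT ATG CTG GAC TAT GAA CAA ATT ACC GTA AGG AAC GCG TTG TCA AAA ATT ATG CCG ACA CAA TAG TAT GCT GCG — ATG at 4, stop TAG at 64 → 63 nt; ATG at 52, stop TAG at 64 → 15 nt.
Frame +2: GTA TGC TGG ACT ATG AAC AAA TTA CCG TAA GGA ACG CGT TGT CAA AAA TTA TGC CGA CAC AAT AGT ATG CTG CGA — ATG at 14, stop TAA at 29 → 18 nt.
Frame +3: TAT GCT GGA CTA TGA ACA AAT TAC CGT AAG GAA CGC GTT GTC AAA AAT TAT GCC GAC ACA ATA GTA TGC TGC GAA — no ATG→stop ORF.
Frame -1: TTC GCA GCA TAC TAT TGT GTC GGC ATA ATT TTT GAC AAC GCG TTC CTT ACG GTA ATT TGT TCA TAG TCC AGC ATA — no ATG→stop ORF.
Frame -2: TCG CAG CAT ACT ATT GTG TCG GCA TAA TTT TTG ACA ACG CGT TCC TTA CGG TAA TTT GTT CAT AGT CCA GCA TAC — no ATG→stop ORF.
Frame -3: CGC AGC ATA CTA TTG TGT CGG CAT AAT TTT TGA CAA CGC GTT CCT TAC GGT AAT TTG TTC ATA GTC CAG CAT ACG — no ATG→stop ORF.
Largest ORF found is 63 nucleotides < 69, so no.

no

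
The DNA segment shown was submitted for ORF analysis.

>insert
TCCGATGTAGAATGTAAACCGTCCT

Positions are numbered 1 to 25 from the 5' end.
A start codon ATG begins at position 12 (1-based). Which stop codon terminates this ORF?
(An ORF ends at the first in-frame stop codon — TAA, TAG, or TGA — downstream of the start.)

Codons from position 12: ATG (12–14), TAA (15–17).
The first in-frame stop codon is TAA.

TAA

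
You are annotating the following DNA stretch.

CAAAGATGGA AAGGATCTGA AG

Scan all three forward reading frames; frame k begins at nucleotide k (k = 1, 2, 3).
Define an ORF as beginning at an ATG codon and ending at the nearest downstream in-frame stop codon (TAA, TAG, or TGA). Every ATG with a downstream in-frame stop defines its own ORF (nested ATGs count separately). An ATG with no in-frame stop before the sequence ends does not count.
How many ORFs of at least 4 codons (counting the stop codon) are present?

Frame 1: CAA AGA TGG AAA GGA TCT GAA — no ATG→stop ORF.
Frame 2: AAA GAT GGA AAG GAT CTG AAG — no ATG→stop ORF.
Frame 3: AAG ATG GAA AGG ATC TGA — ATG at 6, stop TGA at 18 → 15 nt.
ORFs ≥ 4 codons: frame 3 6–20 (5 codons). Count = 1.

1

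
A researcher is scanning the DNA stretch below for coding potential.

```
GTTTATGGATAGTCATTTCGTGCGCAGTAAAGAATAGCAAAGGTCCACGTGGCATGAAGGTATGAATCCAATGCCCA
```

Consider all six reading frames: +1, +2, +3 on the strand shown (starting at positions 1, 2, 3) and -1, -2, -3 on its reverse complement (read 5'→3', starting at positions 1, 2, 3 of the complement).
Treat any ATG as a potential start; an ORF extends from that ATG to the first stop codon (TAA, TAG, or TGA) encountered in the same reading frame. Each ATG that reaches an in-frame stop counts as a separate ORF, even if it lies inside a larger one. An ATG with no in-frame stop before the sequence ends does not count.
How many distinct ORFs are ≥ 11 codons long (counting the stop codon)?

1

Reverse complement (5'→3'): TGGGCATTGGATTCATACCTTCATGCCACGTGGACCTTTGCTATTCTTTACTGCGCACGAAATGACTATCCATAAAC
Frame +1: GTT TAT GGA TAG TCA TTT CGT GCG CAG TAA AGA ATA GCA AAG GTC CAC GTG GCA TGA AGG TAT GAA TCC AAT GCC — no ATG→stop ORF.
Frame +2: TTT ATG GAT AGT CAT TTC GTG CGC AGT AAA GAA TAG CAA AGG TCC ACG TGG CAT GAA GGT ATG AAT CCA ATG CCC — ATG at 5, stop TAG at 35 → 33 nt.
Frame +3: TTA TGG ATA GTC ATT TCG TGC GCA GTA AAG AAT AGC AAA GGT CCA CGT GGC ATG AAG GTA TGA ATC CAA TGC CCA — ATG at 54, stop TGA at 63 → 12 nt.
Frame -1: TGG GCA TTG GAT TCA TAC CTT CAT GCC ACG TGG ACC TTT GCT ATT CTT TAC TGC GCA CGA AAT GAC TAT CCA TAA — no ATG→stop ORF.
Frame -2: GGG CAT TGG ATT CAT ACC TTC ATG CCA CGT GGA CCT TTG CTA TTC TTT ACT GCG CAC GAA ATG ACT ATC CAT AAA — no ATG→stop ORF.
Frame -3: GGC ATT GGA TTC ATA CCT TCA TGC CAC GTG GAC CTT TGC TAT TCT TTA CTG CGC ACG AAA TGA CTA TCC ATA AAC — no ATG→stop ORF.
ORFs ≥ 11 codons: frame +2 5–37 (11 codons). Count = 1.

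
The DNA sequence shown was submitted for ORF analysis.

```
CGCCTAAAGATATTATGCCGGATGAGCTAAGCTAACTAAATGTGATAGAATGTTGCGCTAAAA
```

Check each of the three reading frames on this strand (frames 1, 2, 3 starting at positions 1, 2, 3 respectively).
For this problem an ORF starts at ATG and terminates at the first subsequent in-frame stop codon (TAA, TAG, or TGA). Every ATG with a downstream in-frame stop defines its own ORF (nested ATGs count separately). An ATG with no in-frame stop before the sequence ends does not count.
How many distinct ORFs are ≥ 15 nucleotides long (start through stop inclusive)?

1

Frame 1: CGC CTA AAG ATA TTA TGC CGG ATG AGC TAA GCT AAC TAA ATG TGA TAG AAT GTT GCG CTA AAA — ATG at 22, stop TAA at 28 → 9 nt; ATG at 40, stop TGA at 43 → 6 nt.
Frame 2: GCC TAA AGA TAT TAT GCC GGA TGA GCT AAG CTA ACT AAA TGT GAT AGA ATG TTG CGC TAA — ATG at 50, stop TAA at 59 → 12 nt.
Frame 3: CCT AAA GAT ATT ATG CCG GAT GAG CTA AGC TAA CTA AAT GTG ATA GAA TGT TGC GCT AAA — ATG at 15, stop TAA at 33 → 21 nt.
ORFs ≥ 15 nucleotides: frame 3 15–35 (21 nucleotides). Count = 1.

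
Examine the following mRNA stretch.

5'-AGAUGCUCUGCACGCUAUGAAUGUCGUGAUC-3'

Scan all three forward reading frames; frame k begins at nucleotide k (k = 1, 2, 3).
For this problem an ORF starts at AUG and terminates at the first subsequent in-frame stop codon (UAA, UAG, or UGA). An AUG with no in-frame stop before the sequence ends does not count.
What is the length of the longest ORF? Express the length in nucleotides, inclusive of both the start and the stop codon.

18

Frame 1: AGA UGC UCU GCA CGC UAU GAA UGU CGU GAU — no AUG→stop ORF.
Frame 2: GAU GCU CUG CAC GCU AUG AAU GUC GUG AUC — no AUG→stop ORF.
Frame 3: AUG CUC UGC ACG CUA UGA AUG UCG UGA — AUG at 3, stop UGA at 18 → 18 nt; AUG at 21, stop UGA at 27 → 9 nt.
Longest: frame 3, positions 3–20, 18 nt = 6 codons = 5 aa. → 18 nucleotides.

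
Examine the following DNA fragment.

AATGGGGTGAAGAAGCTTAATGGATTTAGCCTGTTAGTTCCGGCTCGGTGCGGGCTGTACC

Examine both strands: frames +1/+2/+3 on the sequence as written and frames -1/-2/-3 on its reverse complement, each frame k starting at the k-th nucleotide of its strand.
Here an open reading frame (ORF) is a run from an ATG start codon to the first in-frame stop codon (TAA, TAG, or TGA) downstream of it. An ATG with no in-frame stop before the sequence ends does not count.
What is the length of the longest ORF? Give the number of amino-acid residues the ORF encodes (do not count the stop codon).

Reverse complement (5'→3'): GGTACAGCCCGCACCGAGCCGGAACTAACAGGCTAAATCCATTAAGCTTCTTCACCCCATT
Frame +1: AAT GGG GTG AAG AAG CTT AAT GGA TTT AGC CTG TTA GTT CCG GCT CGG TGC GGG CTG TAC — no ATG→stop ORF.
Frame +2: ATG GGG TGA AGA AGC TTA ATG GAT TTA GCC TGT TAG TTC CGG CTC GGT GCG GGC TGT ACC — ATG at 2, stop TGA at 8 → 9 nt; ATG at 20, stop TAG at 35 → 18 nt.
Frame +3: TGG GGT GAA GAA GCT TAA TGG ATT TAG CCT GTT AGT TCC GGC TCG GTG CGG GCT GTA — no ATG→stop ORF.
Frame -1: GGT ACA GCC CGC ACC GAG CCG GAA CTA ACA GGC TAA ATC CAT TAA GCT TCT TCA CCC CAT — no ATG→stop ORF.
Frame -2: GTA CAG CCC GCA CCG AGC CGG AAC TAA CAG GCT AAA TCC ATT AAG CTT CTT CAC CCC ATT — no ATG→stop ORF.
Frame -3: TAC AGC CCG CAC CGA GCC GGA ACT AAC AGG CTA AAT CCA TTA AGC TTC TTC ACC CCA — no ATG→stop ORF.
Longest: frame +2, positions 20–37, 18 nt = 6 codons = 5 aa. → 5 amino acids.

5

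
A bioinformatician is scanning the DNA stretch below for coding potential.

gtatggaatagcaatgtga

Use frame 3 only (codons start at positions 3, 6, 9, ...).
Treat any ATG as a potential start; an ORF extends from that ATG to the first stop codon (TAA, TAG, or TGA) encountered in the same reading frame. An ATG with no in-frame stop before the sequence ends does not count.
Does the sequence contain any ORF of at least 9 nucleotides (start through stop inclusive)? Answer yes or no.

yes

Frame 3: ATG GAA TAG CAA TGT — ATG at 3, stop TAG at 9 → 9 nt.
Frame 3 has an ORF of 9 nucleotides (positions 3–11) ≥ 9, so yes.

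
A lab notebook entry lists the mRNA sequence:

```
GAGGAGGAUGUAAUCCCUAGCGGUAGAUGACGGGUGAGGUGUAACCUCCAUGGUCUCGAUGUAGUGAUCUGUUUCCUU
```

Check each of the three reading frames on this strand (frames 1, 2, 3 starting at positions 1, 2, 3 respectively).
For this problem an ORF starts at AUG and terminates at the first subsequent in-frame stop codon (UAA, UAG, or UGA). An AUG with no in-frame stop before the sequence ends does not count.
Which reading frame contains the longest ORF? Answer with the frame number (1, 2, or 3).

3

Frame 1: GAG GAG GAU GUA AUC CCU AGC GGU AGA UGA CGG GUG AGG UGU AAC CUC CAU GGU CUC GAU GUA GUG AUC UGU UUC CUU — no AUG→stop ORF.
Frame 2: AGG AGG AUG UAA UCC CUA GCG GUA GAU GAC GGG UGA GGU GUA ACC UCC AUG GUC UCG AUG UAG UGA UCU GUU UCC — AUG at 8, stop UAA at 11 → 6 nt; AUG at 50, stop UAG at 62 → 15 nt; AUG at 59, stop UAG at 62 → 6 nt.
Frame 3: GGA GGA UGU AAU CCC UAG CGG UAG AUG ACG GGU GAG GUG UAA CCU CCA UGG UCU CGA UGU AGU GAU CUG UUU CCU — AUG at 27, stop UAA at 42 → 18 nt.
Longest ORF is 18 nt in frame 3 (positions 27–44).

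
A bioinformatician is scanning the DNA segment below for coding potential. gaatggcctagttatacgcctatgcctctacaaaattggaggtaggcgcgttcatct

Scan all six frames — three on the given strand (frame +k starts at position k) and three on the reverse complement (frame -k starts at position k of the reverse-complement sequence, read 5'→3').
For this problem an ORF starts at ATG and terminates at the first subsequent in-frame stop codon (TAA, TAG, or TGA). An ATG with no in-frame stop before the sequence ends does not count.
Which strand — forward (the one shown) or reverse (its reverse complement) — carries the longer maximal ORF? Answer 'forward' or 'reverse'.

Reverse complement (5'→3'): AGATGAACGCGCCTACCTCCAATTTTGTAGAGGCATAGGCGTATAACTAGGCCATTC
Frame +1: GAA TGG CCT AGT TAT ACG CCT ATG CCT CTA CAA AAT TGG AGG TAG GCG CGT TCA TCT — ATG at 22, stop TAG at 43 → 24 nt.
Frame +2: AAT GGC CTA GTT ATA CGC CTA TGC CTC TAC AAA ATT GGA GGT AGG CGC GTT CAT — no ATG→stop ORF.
Frame +3: ATG GCC TAG TTA TAC GCC TAT GCC TCT ACA AAA TTG GAG GTA GGC GCG TTC ATC — ATG at 3, stop TAG at 9 → 9 nt.
Frame -1: AGA TGA ACG CGC CTA CCT CCA ATT TTG TAG AGG CAT AGG CGT ATA ACT AGG CCA TTC — no ATG→stop ORF.
Frame -2: GAT GAA CGC GCC TAC CTC CAA TTT TGT AGA GGC ATA GGC GTA TAA CTA GGC CAT — no ATG→stop ORF.
Frame -3: ATG AAC GCG CCT ACC TCC AAT TTT GTA GAG GCA TAG GCG TAT AAC TAG GCC ATT — ATG at 3, stop TAG at 36 → 36 nt.
Forward-strand max 24 nt; reverse-strand max 36 nt. The reverse strand has the longer ORF.

reverse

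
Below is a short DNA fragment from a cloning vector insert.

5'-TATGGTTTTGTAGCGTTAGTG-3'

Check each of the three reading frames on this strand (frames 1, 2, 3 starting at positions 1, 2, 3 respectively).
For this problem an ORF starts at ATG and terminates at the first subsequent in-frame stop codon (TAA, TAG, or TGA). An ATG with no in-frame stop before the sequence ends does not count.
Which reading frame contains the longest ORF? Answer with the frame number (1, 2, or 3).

Frame 1: TAT GGT TTT GTA GCG TTA GTG — no ATG→stop ORF.
Frame 2: ATG GTT TTG TAG CGT TAG — ATG at 2, stop TAG at 11 → 12 nt.
Frame 3: TGG TTT TGT AGC GTT AGT — no ATG→stop ORF.
Longest ORF is 12 nt in frame 2 (positions 2–13).

2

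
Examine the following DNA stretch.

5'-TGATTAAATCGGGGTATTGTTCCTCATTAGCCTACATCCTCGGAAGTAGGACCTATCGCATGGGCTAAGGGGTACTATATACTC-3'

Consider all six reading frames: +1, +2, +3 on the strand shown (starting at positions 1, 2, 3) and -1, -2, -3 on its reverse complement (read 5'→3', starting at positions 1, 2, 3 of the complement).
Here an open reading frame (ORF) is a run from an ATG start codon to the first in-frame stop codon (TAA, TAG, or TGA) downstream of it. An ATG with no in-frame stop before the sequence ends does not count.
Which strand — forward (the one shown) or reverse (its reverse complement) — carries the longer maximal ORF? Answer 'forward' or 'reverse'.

reverse

Reverse complement (5'→3'): GAGTATATAGTACCCCTTAGCCCATGCGATAGGTCCTACTTCCGAGGATGTAGGCTAATGAGGAACAATACCCCGATTTAATCA
Frame +1: TGA TTA AAT CGG GGT ATT GTT CCT CAT TAG CCT ACA TCC TCG GAA GTA GGA CCT ATC GCA TGG GCT AAG GGG TAC TAT ATA CTC — no ATG→stop ORF.
Frame +2: GAT TAA ATC GGG GTA TTG TTC CTC ATT AGC CTA CAT CCT CGG AAG TAG GAC CTA TCG CAT GGG CTA AGG GGT ACT ATA TAC — no ATG→stop ORF.
Frame +3: ATT AAA TCG GGG TAT TGT TCC TCA TTA GCC TAC ATC CTC GGA AGT AGG ACC TAT CGC ATG GGC TAA GGG GTA CTA TAT ACT — ATG at 60, stop TAA at 66 → 9 nt.
Frame -1: GAG TAT ATA GTA CCC CTT AGC CCA TGC GAT AGG TCC TAC TTC CGA GGA TGT AGG CTA ATG AGG AAC AAT ACC CCG ATT TAA TCA — ATG at 58, stop TAA at 79 → 24 nt.
Frame -2: AGT ATA TAG TAC CCC TTA GCC CAT GCG ATA GGT CCT ACT TCC GAG GAT GTA GGC TAA TGA GGA ACA ATA CCC CGA TTT AAT — no ATG→stop ORF.
Frame -3: GTA TAT AGT ACC CCT TAG CCC ATG CGA TAG GTC CTA CTT CCG AGG ATG TAG GCT AAT GAG GAA CAA TAC CCC GAT TTA ATC — ATG at 24, stop TAG at 30 → 9 nt; ATG at 48, stop TAG at 51 → 6 nt.
Forward-strand max 9 nt; reverse-strand max 24 nt. The reverse strand has the longer ORF.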